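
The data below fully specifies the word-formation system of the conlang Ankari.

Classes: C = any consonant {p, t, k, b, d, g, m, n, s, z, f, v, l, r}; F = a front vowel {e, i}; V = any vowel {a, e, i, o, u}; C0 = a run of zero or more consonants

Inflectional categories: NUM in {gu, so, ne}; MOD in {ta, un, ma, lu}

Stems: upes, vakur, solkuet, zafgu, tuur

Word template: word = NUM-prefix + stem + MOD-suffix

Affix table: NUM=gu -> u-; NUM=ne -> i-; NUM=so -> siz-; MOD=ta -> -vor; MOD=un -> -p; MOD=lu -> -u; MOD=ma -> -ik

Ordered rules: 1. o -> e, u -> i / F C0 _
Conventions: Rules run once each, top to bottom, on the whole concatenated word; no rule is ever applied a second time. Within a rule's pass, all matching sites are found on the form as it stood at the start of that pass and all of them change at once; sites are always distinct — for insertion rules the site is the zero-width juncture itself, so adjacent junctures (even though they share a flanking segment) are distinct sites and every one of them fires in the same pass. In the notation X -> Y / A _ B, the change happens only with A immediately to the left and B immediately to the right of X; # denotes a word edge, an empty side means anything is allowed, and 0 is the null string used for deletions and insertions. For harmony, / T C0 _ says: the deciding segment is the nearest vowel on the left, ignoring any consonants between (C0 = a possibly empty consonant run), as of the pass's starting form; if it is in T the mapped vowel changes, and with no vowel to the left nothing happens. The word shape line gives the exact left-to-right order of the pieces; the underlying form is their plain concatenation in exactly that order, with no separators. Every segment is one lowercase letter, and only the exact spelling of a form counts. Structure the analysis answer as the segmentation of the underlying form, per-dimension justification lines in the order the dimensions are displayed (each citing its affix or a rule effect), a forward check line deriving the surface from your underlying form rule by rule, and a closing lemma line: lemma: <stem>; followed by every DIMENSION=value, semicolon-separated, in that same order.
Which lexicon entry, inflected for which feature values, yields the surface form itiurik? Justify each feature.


underlying: i-tuur-ik
NUM=ne - signalled by the affix i-
MOD=ma - signalled by the affix -ik
check: ituurik -> itiurik
lemma: tuur; NUM=ne; MOD=ma


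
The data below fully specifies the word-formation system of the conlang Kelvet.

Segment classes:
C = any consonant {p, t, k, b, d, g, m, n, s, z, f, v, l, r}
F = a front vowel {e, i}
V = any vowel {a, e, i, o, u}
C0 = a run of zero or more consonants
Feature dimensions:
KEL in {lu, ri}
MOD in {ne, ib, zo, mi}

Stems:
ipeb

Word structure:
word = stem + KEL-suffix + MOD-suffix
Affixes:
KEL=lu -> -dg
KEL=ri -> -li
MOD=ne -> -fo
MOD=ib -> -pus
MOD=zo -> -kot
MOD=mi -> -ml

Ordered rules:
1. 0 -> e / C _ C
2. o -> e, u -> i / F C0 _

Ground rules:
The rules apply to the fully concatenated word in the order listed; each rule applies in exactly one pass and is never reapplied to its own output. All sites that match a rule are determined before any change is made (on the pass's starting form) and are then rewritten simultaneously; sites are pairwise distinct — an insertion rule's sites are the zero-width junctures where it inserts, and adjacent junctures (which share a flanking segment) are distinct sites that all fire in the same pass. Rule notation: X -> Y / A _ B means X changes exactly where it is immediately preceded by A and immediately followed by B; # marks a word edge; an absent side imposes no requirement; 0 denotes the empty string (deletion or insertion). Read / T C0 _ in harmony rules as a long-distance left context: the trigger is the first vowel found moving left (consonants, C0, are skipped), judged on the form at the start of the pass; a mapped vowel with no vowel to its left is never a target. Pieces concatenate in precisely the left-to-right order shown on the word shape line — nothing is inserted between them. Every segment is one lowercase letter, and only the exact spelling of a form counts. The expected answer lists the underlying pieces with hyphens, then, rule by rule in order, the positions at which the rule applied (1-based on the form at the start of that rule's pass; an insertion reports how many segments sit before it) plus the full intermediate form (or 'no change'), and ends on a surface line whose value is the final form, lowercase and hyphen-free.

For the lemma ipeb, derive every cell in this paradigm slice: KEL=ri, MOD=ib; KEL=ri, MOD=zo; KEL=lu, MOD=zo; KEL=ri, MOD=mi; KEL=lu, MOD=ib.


cell KEL=ri, MOD=ib:
underlying: ipeb-li-pus
1. 0 -> e / C _ C: inserts after position(s) 4: ipebelipus
2. o -> e, u -> i / F C0 _: fires at position(s) 9: ipebelipis
surface: ipebelipis

cell KEL=ri, MOD=zo:
underlying: ipeb-li-kot
1. 0 -> e / C _ C: inserts after position(s) 4: ipebelikot
2. o -> e, u -> i / F C0 _: fires at position(s) 9: ipebeliket
surface: ipebeliket

cell KEL=lu, MOD=zo:
underlying: ipeb-dg-kot
1. 0 -> e / C _ C: inserts after position(s) 4, 5, 6: ipebedegekot
2. o -> e, u -> i / F C0 _: fires at position(s) 11: ipebedegeket
surface: ipebedegeket

cell KEL=ri, MOD=mi:
underlying: ipeb-li-ml
1. 0 -> e / C _ C: inserts after position(s) 4, 7: ipebelimel
2. o -> e, u -> i / F C0 _: no change
surface: ipebelimel

cell KEL=lu, MOD=ib:
underlying: ipeb-dg-pus
1. 0 -> e / C _ C: inserts after position(s) 4, 5, 6: ipebedegepus
2. o -> e, u -> i / F C0 _: fires at position(s) 11: ipebedegepis
surface: ipebedegepis


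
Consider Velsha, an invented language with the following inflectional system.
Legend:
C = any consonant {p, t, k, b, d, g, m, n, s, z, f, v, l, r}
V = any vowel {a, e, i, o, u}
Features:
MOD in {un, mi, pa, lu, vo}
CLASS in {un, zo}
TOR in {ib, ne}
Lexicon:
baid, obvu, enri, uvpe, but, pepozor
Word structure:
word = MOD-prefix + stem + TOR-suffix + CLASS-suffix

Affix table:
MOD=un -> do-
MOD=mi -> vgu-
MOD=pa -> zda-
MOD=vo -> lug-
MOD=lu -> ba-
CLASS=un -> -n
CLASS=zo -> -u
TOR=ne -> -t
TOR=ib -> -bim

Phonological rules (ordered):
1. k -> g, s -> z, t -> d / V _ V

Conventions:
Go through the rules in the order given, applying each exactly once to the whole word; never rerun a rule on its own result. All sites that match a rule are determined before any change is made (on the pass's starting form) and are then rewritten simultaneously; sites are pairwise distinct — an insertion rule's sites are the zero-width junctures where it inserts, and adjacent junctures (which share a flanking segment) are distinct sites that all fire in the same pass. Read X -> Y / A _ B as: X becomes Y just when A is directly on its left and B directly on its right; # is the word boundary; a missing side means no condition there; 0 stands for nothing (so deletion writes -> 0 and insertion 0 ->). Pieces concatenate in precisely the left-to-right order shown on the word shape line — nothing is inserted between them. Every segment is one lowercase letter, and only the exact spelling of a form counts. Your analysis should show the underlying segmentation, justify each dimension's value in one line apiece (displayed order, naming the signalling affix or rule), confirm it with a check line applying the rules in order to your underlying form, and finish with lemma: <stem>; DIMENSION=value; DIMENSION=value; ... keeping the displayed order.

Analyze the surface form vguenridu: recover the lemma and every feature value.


underlying: vgu-enri-t-u
MOD=mi - signalled by the affix vgu-
CLASS=zo - signalled by the affix -u
TOR=ne - signalled by the affix -t
check: vguenritu -> vguenridu
lemma: enri; MOD=mi; CLASS=zo; TOR=ne


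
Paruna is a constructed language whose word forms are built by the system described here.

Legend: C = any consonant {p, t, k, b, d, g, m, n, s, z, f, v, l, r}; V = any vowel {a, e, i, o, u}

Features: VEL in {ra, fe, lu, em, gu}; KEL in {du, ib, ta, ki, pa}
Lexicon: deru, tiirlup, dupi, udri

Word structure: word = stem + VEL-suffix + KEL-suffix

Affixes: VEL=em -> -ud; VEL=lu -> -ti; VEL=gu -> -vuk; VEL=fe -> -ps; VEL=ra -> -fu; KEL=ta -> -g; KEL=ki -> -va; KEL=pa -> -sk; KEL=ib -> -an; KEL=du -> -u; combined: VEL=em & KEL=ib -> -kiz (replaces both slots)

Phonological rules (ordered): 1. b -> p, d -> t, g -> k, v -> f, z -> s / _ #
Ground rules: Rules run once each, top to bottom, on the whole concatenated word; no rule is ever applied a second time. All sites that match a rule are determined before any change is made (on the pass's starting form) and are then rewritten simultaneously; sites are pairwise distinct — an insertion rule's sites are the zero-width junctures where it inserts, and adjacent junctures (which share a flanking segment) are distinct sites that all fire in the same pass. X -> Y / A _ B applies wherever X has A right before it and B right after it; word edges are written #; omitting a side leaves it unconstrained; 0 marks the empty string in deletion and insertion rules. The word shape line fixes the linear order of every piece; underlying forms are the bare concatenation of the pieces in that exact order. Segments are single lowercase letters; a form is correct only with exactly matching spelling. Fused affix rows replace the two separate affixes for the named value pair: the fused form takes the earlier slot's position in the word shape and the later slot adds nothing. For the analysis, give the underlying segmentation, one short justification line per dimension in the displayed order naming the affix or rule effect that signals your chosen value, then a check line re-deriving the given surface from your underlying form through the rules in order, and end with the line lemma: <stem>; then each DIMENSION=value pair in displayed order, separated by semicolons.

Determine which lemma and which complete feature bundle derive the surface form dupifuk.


underlying: dupi-fu-g
VEL=ra - signalled by the affix -fu
KEL=ta - signalled by the affix -g
check: dupifug -> dupifuk
lemma: dupi; VEL=ra; KEL=ta


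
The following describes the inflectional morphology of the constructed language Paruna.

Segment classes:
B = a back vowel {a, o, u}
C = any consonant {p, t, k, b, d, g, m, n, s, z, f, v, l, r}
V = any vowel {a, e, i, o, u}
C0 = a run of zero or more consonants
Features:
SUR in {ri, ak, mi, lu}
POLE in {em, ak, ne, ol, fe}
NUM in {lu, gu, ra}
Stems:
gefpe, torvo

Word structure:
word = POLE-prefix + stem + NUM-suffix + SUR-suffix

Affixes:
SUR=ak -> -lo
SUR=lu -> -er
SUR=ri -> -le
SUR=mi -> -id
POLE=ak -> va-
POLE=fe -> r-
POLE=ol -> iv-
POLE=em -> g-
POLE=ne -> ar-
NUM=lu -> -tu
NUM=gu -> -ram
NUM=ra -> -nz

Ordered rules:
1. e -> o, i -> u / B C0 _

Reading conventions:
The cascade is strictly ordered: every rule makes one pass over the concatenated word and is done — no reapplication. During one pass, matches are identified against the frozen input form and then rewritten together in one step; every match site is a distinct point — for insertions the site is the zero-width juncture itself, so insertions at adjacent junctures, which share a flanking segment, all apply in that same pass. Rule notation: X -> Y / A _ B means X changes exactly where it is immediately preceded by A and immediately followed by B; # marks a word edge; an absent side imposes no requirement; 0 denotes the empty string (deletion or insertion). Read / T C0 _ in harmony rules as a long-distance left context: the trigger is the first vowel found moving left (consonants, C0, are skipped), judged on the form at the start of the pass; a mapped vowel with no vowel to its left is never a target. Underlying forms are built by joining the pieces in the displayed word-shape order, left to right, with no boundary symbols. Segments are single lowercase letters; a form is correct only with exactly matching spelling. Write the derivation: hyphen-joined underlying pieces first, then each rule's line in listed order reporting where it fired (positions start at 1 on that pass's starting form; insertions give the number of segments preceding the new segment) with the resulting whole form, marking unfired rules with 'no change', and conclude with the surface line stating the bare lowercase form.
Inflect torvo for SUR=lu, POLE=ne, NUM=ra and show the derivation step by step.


underlying: ar-torvo-nz-er
1. e -> o, i -> u / B C0 _: fires at position(s) 10: artorvonzor
surface: artorvonzor


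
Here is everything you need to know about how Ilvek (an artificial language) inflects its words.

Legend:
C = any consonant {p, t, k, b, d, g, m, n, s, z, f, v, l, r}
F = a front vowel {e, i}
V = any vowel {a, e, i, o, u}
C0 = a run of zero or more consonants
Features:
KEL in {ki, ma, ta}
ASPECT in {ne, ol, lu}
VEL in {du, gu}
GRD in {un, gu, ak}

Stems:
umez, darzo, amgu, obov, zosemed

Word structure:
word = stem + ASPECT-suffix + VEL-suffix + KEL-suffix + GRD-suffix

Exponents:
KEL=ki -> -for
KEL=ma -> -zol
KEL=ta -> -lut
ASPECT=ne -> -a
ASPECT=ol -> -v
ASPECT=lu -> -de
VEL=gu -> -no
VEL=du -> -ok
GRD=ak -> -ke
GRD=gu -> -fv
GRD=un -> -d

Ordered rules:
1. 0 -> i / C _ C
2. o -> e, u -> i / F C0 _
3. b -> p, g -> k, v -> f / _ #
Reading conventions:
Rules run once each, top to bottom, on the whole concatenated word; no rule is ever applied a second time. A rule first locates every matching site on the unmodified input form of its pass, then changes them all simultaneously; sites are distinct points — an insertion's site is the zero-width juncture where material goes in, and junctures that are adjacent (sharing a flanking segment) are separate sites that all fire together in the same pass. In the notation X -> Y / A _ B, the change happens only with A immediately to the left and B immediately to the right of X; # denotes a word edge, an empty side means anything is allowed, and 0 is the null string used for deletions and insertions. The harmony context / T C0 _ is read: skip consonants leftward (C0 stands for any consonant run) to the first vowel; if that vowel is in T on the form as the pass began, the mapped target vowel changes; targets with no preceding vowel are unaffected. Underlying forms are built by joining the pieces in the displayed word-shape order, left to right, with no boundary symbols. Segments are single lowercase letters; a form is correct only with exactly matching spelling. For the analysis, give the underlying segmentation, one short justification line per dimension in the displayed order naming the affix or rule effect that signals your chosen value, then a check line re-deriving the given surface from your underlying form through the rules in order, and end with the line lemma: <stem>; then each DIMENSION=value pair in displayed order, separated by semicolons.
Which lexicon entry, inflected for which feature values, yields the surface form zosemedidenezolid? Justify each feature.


underlying: zosemed-de-no-zol-d
KEL=ma - signalled by the affix -zol
ASPECT=lu - signalled by the affix -de
VEL=gu - signalled by the affix -no
GRD=un - signalled by the affix -d
check: zosemeddenozold -> zosemedidenozolid -> zosemedidenezolid -> zosemedidenezolid
lemma: zosemed; KEL=ma; ASPECT=lu; VEL=gu; GRD=un


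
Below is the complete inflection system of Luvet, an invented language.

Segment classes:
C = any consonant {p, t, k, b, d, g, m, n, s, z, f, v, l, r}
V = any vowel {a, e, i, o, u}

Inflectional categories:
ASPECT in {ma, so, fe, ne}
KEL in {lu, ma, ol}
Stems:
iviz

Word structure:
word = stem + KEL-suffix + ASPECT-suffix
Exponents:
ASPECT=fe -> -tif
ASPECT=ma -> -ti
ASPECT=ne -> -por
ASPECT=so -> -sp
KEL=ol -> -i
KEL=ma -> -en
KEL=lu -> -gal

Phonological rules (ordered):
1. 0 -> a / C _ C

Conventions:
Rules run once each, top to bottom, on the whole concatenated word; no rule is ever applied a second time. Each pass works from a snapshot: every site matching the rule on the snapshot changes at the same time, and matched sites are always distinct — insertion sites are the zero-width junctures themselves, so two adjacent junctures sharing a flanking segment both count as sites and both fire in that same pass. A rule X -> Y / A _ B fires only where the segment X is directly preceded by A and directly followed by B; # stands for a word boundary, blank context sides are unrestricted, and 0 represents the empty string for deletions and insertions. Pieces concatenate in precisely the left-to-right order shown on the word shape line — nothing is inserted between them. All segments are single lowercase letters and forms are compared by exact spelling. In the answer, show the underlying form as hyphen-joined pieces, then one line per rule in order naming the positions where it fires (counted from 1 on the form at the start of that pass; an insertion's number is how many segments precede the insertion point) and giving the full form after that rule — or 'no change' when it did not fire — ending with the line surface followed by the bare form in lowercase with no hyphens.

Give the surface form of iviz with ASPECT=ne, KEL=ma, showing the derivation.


underlying: iviz-en-por
1. 0 -> a / C _ C: inserts after position(s) 6: ivizenapor
surface: ivizenapor


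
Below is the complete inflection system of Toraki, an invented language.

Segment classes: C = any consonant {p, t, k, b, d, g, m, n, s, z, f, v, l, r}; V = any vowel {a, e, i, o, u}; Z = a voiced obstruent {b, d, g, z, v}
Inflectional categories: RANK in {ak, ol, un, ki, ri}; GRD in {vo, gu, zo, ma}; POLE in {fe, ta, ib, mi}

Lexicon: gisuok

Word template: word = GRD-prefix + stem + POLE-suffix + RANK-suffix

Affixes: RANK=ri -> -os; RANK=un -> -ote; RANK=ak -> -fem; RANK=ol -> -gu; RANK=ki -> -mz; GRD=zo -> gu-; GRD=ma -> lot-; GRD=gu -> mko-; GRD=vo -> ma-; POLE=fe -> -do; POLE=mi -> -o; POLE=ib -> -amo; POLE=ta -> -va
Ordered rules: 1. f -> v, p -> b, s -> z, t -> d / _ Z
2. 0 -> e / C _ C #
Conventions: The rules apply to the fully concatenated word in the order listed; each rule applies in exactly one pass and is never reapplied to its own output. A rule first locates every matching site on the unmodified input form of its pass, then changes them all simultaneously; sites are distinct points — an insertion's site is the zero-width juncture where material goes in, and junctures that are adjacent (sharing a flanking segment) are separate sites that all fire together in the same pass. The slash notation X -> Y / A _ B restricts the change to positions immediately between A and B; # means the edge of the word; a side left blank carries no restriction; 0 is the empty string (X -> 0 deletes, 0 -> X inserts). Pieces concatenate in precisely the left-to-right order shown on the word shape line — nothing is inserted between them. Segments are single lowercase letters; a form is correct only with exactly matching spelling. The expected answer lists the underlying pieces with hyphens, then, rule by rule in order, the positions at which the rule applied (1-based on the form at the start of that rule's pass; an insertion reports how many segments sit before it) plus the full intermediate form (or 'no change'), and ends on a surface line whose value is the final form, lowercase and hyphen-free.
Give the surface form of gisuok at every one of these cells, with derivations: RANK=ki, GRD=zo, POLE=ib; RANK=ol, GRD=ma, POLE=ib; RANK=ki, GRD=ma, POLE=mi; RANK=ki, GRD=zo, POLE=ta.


cell RANK=ki, GRD=zo, POLE=ib:
underlying: gu-gisuok-amo-mz
1. f -> v, p -> b, s -> z, t -> d / _ Z: no change
2. 0 -> e / C _ C #: inserts after position(s) 12: gugisuokamomez
surface: gugisuokamomez

cell RANK=ol, GRD=ma, POLE=ib:
underlying: lot-gisuok-amo-gu
1. f -> v, p -> b, s -> z, t -> d / _ Z: fires at position(s) 3: lodgisuokamogu
2. 0 -> e / C _ C #: no change
surface: lodgisuokamogu

cell RANK=ki, GRD=ma, POLE=mi:
underlying: lot-gisuok-o-mz
1. f -> v, p -> b, s -> z, t -> d / _ Z: fires at position(s) 3: lodgisuokomz
2. 0 -> e / C _ C #: inserts after position(s) 11: lodgisuokomez
surface: lodgisuokomez

cell RANK=ki, GRD=zo, POLE=ta:
underlying: gu-gisuok-va-mz
1. f -> v, p -> b, s -> z, t -> d / _ Z: no change
2. 0 -> e / C _ C #: inserts after position(s) 11: gugisuokvamez
surface: gugisuokvamez


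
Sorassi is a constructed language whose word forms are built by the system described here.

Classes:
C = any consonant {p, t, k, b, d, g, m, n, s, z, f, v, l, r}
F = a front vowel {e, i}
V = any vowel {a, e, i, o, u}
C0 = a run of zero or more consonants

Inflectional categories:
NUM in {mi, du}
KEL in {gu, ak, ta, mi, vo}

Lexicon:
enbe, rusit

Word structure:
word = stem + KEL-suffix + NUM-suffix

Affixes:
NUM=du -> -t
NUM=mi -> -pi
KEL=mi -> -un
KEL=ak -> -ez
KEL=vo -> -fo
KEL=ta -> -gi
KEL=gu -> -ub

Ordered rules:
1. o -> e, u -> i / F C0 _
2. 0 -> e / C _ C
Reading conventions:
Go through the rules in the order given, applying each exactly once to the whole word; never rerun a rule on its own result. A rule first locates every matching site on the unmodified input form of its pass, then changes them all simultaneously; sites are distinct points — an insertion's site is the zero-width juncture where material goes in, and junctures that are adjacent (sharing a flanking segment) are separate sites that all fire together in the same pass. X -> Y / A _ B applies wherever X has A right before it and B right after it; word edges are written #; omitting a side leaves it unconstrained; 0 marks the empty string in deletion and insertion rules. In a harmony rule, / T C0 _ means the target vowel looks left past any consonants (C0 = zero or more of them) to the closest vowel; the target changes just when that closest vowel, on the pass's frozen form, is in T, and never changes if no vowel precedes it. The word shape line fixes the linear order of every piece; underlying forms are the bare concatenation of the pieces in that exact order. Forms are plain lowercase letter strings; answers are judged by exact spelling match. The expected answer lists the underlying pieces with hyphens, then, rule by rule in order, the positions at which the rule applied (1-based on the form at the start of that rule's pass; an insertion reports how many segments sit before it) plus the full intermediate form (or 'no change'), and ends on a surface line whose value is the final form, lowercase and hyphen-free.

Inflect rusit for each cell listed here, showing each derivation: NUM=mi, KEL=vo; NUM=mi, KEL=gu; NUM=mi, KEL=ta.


cell NUM=mi, KEL=vo:
underlying: rusit-fo-pi
1. o -> e, u -> i / F C0 _: fires at position(s) 7: rusitfepi
2. 0 -> e / C _ C: inserts after position(s) 5: rusitefepi
surface: rusitefepi

cell NUM=mi, KEL=gu:
underlying: rusit-ub-pi
1. o -> e, u -> i / F C0 _: fires at position(s) 6: rusitibpi
2. 0 -> e / C _ C: inserts after position(s) 7: rusitibepi
surface: rusitibepi

cell NUM=mi, KEL=ta:
underlying: rusit-gi-pi
1. o -> e, u -> i / F C0 _: no change
2. 0 -> e / C _ C: inserts after position(s) 5: rusitegipi
surface: rusitegipi


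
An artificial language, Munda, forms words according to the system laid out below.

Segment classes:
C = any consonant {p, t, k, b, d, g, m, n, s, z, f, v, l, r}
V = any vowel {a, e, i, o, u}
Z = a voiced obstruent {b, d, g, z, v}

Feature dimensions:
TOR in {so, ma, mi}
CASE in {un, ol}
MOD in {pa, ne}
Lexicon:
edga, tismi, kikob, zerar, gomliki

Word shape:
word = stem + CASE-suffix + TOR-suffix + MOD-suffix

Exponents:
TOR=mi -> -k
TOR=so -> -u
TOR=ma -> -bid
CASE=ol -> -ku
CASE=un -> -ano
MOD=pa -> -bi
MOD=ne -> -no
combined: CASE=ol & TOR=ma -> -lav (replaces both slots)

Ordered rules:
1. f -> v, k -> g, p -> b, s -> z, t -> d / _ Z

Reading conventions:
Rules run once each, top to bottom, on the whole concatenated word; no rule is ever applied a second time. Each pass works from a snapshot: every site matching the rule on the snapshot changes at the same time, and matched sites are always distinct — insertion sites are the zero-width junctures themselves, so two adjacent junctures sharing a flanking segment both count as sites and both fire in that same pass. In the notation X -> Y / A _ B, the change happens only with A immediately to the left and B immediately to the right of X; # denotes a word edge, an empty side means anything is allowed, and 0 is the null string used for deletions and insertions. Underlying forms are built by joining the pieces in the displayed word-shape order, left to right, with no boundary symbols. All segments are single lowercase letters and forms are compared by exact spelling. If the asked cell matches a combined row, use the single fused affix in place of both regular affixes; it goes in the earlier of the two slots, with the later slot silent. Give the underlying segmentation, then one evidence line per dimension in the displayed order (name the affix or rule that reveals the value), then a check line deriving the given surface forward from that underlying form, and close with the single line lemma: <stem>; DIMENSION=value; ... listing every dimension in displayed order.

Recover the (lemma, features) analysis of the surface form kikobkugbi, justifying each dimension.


underlying: kikob-ku-k-bi
TOR=mi - signalled by the affix -k
CASE=ol - signalled by the affix -ku
MOD=pa - signalled by the affix -bi
check: kikobkukbi -> kikobkugbi
lemma: kikob; TOR=mi; CASE=ol; MOD=pa


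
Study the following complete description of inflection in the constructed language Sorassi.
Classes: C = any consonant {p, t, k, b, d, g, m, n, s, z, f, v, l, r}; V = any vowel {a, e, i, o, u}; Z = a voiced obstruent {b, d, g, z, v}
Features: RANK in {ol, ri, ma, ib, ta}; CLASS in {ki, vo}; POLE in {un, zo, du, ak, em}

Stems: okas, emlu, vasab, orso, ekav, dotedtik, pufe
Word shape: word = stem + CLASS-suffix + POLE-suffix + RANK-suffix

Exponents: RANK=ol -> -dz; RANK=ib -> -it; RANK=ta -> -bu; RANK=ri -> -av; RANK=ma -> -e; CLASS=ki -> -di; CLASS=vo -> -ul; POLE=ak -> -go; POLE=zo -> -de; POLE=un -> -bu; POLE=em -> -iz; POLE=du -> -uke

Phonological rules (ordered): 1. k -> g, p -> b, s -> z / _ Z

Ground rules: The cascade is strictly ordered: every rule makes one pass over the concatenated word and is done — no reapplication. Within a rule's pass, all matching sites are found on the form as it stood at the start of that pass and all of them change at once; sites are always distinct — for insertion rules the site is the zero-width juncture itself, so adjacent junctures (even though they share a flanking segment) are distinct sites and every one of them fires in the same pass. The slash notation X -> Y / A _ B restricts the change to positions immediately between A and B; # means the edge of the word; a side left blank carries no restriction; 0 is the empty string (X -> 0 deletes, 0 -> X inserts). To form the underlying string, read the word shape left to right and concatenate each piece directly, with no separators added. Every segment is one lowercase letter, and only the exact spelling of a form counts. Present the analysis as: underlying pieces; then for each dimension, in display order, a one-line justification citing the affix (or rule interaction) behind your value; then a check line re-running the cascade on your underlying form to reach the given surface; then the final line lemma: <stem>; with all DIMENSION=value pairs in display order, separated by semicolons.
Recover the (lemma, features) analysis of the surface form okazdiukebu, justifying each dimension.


underlying: okas-di-uke-bu
RANK=ta - signalled by the affix -bu
CLASS=ki - signalled by the affix -di
POLE=du - signalled by the affix -uke
check: okasdiukebu -> okazdiukebu
lemma: okas; RANK=ta; CLASS=ki; POLE=du


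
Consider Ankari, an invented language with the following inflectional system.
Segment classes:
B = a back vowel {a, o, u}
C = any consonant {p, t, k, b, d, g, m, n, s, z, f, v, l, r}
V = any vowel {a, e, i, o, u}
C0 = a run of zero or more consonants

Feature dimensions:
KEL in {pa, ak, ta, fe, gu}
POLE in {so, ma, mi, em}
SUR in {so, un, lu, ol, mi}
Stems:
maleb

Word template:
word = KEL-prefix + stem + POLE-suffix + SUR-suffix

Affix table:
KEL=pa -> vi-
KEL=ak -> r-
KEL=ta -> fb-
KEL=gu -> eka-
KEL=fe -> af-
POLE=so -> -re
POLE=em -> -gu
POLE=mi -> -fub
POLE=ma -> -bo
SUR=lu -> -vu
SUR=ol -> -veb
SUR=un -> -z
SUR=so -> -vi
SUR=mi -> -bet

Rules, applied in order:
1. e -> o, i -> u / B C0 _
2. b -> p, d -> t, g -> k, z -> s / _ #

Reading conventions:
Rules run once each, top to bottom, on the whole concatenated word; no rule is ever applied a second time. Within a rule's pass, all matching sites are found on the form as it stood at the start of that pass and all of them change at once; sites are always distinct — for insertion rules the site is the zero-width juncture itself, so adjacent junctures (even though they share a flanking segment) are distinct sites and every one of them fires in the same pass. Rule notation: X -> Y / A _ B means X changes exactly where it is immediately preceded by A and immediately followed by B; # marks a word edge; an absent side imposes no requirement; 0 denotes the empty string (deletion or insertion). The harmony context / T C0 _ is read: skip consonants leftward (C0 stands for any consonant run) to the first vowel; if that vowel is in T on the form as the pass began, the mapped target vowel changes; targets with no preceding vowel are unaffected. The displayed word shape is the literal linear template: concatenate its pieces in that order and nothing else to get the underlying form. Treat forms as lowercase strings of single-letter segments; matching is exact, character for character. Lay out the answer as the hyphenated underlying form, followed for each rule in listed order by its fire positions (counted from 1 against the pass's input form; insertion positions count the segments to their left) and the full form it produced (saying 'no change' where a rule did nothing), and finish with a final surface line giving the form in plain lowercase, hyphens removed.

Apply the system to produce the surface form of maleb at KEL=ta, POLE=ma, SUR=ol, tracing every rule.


underlying: fb-maleb-bo-veb
1. e -> o, i -> u / B C0 _: fires at position(s) 6, 11: fbmalobbovob
2. b -> p, d -> t, g -> k, z -> s / _ #: fires at position(s) 12: fbmalobbovop
surface: fbmalobbovop


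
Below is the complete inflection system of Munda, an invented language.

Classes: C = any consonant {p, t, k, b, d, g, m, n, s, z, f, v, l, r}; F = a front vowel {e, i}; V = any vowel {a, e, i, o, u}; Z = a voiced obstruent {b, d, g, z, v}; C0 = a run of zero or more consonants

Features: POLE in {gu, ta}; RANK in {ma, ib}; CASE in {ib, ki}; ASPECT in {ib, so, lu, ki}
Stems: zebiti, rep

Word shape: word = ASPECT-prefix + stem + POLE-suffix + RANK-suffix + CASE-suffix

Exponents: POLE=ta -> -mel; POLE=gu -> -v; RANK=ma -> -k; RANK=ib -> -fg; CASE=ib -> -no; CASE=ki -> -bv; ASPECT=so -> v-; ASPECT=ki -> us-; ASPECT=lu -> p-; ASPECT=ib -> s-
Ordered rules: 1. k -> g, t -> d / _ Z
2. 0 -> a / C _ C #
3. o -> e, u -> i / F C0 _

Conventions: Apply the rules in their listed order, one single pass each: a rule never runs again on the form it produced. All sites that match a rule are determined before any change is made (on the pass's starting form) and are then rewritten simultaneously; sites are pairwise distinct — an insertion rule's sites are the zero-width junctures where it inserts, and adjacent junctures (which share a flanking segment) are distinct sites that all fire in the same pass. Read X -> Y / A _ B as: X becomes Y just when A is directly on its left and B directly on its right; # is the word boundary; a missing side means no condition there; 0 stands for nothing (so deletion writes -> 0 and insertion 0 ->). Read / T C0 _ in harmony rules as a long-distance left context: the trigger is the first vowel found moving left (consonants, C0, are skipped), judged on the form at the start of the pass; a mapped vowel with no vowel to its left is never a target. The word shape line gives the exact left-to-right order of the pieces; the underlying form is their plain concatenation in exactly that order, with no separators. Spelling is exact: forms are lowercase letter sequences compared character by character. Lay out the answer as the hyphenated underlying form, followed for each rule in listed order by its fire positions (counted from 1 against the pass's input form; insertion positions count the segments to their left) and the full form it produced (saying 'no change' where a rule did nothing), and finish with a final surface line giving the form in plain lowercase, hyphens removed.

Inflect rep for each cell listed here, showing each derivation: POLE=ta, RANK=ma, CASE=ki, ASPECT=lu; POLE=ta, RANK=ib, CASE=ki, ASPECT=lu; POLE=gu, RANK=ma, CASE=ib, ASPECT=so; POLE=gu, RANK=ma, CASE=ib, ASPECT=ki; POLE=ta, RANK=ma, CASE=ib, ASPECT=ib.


cell POLE=ta, RANK=ma, CASE=ki, ASPECT=lu:
underlying: p-rep-mel-k-bv
1. k -> g, t -> d / _ Z: fires at position(s) 8: prepmelgbv
2. 0 -> a / C _ C #: inserts after position(s) 9: prepmelgbav
3. o -> e, u -> i / F C0 _: no change
surface: prepmelgbav

cell POLE=ta, RANK=ib, CASE=ki, ASPECT=lu:
underlying: p-rep-mel-fg-bv
1. k -> g, t -> d / _ Z: no change
2. 0 -> a / C _ C #: inserts after position(s) 10: prepmelfgbav
3. o -> e, u -> i / F C0 _: no change
surface: prepmelfgbav

cell POLE=gu, RANK=ma, CASE=ib, ASPECT=so:
underlying: v-rep-v-k-no
1. k -> g, t -> d / _ Z: no change
2. 0 -> a / C _ C #: no change
3. o -> e, u -> i / F C0 _: fires at position(s) 8: vrepvkne
surface: vrepvkne

cell POLE=gu, RANK=ma, CASE=ib, ASPECT=ki:
underlying: us-rep-v-k-no
1. k -> g, t -> d / _ Z: no change
2. 0 -> a / C _ C #: no change
3. o -> e, u -> i / F C0 _: fires at position(s) 9: usrepvkne
surface: usrepvkne

cell POLE=ta, RANK=ma, CASE=ib, ASPECT=ib:
underlying: s-rep-mel-k-no
1. k -> g, t -> d / _ Z: no change
2. 0 -> a / C _ C #: no change
3. o -> e, u -> i / F C0 _: fires at position(s) 10: srepmelkne
surface: srepmelkne


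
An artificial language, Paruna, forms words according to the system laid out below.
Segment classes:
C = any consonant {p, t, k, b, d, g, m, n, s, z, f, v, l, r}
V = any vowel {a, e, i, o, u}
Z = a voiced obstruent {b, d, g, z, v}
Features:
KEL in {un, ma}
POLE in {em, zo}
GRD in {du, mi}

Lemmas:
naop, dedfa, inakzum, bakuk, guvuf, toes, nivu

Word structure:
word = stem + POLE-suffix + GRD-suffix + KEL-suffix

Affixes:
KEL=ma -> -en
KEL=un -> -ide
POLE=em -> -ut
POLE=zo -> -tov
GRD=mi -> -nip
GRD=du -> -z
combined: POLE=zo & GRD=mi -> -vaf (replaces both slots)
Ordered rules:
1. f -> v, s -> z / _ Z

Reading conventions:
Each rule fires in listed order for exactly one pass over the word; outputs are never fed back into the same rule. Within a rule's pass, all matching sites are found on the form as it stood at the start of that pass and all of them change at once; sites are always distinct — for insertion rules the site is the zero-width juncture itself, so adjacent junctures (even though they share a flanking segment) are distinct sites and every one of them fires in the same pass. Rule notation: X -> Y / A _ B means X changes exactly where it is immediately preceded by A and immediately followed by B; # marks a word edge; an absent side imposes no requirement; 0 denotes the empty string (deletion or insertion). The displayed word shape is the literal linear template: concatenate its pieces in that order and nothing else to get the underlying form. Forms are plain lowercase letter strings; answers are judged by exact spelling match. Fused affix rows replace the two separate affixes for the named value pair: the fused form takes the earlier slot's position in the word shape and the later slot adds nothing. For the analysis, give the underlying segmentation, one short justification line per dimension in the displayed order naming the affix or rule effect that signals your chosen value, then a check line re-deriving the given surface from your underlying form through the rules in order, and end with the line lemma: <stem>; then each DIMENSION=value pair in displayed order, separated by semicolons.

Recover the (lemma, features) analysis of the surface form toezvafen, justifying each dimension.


underlying: toes-vaf-en
KEL=ma - signalled by the affix -en
POLE=zo - signalled by the combined affix row
GRD=mi - signalled by the combined affix row
check: toesvafen -> toezvafen
lemma: toes; KEL=ma; POLE=zo; GRD=mi


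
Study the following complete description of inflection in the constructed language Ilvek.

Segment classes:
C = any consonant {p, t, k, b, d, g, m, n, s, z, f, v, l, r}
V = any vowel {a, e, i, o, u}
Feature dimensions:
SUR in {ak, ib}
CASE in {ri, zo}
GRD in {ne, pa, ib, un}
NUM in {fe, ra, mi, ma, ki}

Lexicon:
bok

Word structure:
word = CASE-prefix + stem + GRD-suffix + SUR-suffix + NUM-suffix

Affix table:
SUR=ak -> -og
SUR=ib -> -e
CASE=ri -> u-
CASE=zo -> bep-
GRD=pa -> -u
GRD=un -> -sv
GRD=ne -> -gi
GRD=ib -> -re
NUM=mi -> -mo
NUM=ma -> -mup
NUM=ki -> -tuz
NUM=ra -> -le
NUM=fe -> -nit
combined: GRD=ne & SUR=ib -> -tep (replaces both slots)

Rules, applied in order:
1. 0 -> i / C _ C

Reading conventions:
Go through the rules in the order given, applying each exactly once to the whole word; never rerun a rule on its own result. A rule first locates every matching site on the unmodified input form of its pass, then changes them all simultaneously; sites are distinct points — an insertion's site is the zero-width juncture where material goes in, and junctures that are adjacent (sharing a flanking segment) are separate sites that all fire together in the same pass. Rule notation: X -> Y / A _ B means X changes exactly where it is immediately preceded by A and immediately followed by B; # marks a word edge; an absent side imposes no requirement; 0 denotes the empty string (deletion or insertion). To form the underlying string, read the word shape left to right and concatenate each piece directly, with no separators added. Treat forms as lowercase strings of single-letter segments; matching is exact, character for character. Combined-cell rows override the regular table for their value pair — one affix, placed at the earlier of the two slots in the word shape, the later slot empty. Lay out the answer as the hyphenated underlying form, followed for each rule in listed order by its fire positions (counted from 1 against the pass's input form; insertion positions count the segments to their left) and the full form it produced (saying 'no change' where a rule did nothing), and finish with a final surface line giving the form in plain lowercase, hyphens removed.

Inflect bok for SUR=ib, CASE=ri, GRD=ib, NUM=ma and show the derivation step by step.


underlying: u-bok-re-e-mup
1. 0 -> i / C _ C: inserts after position(s) 4: ubokireemup
surface: ubokireemup


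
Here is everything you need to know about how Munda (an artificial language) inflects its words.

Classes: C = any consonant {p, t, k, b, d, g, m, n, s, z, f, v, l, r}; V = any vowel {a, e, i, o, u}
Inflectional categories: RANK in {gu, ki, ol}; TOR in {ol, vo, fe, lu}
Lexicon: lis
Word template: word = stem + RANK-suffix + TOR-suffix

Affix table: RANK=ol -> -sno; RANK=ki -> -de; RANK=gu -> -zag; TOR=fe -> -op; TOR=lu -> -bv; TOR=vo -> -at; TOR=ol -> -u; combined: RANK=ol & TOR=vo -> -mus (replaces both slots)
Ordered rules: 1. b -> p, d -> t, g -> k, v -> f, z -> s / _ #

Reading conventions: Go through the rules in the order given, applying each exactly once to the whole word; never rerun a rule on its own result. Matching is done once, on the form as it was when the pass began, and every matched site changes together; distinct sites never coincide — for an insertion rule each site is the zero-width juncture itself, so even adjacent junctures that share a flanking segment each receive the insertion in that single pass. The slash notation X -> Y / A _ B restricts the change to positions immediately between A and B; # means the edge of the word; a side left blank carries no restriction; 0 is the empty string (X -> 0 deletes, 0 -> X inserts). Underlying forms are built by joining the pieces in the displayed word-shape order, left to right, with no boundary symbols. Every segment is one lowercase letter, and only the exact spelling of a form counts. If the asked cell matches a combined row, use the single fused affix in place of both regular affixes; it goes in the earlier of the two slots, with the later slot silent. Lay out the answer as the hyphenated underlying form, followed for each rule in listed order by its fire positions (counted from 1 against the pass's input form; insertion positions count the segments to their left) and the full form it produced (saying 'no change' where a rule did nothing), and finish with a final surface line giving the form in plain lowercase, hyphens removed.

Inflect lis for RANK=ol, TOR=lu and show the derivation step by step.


underlying: lis-sno-bv
1. b -> p, d -> t, g -> k, v -> f, z -> s / _ #: fires at position(s) 8: lissnobf
surface: lissnobf
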